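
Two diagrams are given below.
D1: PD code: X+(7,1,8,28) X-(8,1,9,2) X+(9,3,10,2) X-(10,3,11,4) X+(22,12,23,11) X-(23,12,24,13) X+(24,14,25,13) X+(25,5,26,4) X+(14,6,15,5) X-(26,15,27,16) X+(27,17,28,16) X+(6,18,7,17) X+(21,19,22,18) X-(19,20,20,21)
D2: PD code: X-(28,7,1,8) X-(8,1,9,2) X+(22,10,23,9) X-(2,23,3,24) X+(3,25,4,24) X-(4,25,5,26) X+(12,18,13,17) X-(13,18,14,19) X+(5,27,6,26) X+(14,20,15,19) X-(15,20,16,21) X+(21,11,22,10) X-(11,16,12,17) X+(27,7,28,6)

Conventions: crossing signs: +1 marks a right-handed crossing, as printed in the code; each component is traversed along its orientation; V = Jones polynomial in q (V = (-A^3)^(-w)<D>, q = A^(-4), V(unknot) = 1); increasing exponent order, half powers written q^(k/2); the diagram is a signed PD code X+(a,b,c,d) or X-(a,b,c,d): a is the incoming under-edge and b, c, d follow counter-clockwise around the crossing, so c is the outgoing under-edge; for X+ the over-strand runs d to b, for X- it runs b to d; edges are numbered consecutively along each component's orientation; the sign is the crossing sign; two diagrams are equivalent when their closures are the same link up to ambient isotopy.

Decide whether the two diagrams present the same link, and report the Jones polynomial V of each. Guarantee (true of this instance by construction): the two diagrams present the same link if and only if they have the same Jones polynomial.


equivalent: no
D1 (bracket -A^-4 + 1 + A^8; 14 crossings at w = +4): V = q + q^3 - q^4
V(D2) = 1  [14 crossings, <D> = 1, w = 0]
observation: V(q) takes 2 values over 2 diagrams, fixing the grouping


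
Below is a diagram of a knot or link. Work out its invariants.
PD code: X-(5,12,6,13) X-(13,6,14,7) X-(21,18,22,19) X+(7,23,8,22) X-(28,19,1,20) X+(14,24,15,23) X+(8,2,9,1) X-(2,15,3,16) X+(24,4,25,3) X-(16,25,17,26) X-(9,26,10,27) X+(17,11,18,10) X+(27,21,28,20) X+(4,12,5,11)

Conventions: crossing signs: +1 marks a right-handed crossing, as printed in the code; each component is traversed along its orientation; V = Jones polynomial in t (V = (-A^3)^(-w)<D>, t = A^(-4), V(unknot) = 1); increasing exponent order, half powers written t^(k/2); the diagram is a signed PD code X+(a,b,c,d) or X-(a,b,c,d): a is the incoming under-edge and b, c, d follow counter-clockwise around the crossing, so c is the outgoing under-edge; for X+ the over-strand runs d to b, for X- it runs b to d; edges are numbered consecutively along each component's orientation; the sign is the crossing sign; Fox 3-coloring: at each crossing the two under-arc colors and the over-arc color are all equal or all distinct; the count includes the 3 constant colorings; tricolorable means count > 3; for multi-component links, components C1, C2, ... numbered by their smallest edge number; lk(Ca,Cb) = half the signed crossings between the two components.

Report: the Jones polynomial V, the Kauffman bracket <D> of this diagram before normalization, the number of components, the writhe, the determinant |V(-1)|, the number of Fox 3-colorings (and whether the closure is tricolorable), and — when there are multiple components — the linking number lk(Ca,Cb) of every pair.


V = t^-2 - t^-1 + 2 - 2t + t^2 - t^3 + t^4
<D> = A^-16 - A^-12 + A^-8 - 2A^-4 + 2 - A^4 + A^8 (w = 0)
1 component over 14 crossings, w = 0
9 Fox colorings among 3^14, |V(-1)| = 9: tricolorable
why: |V(-1)| = 9: so tricolorable, since 3 divides 9


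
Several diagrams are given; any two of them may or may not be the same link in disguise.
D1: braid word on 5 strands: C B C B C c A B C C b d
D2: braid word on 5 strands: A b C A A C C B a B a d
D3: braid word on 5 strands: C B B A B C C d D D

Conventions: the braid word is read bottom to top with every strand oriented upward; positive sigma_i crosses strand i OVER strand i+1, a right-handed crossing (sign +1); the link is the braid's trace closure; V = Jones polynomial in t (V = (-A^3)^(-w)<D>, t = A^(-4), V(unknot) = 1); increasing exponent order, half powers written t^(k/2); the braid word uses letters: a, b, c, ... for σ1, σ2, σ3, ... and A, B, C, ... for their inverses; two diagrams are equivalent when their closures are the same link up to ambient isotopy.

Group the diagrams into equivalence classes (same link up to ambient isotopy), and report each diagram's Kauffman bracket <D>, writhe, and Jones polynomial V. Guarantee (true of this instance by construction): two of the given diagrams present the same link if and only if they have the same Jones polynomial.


classes: {D1, D3} | {D2}
V(D1) = t^-8 - 2t^-7 + t^-6 - 2t^-5 + 2t^-4 + t^-2  [12 crossings, <D> = A^-10 + 2A^-2 - 2A^2 + A^6 - 2A^10 + A^14, w = -6]
V(D2) = -t^-4 + t^-3 + t^-1  (w -4, c 12, <D> = A^-8 + 1 - A^4)
V(D3) = t^-8 - 2t^-7 + t^-6 - 2t^-5 + 2t^-4 + t^-2  (w -8, c 10, <D> = A^-16 + 2A^-8 - 2A^-4 + 1 - 2A^4 + A^8)
insight: comparing 3 Jones polynomials yields 2 groups


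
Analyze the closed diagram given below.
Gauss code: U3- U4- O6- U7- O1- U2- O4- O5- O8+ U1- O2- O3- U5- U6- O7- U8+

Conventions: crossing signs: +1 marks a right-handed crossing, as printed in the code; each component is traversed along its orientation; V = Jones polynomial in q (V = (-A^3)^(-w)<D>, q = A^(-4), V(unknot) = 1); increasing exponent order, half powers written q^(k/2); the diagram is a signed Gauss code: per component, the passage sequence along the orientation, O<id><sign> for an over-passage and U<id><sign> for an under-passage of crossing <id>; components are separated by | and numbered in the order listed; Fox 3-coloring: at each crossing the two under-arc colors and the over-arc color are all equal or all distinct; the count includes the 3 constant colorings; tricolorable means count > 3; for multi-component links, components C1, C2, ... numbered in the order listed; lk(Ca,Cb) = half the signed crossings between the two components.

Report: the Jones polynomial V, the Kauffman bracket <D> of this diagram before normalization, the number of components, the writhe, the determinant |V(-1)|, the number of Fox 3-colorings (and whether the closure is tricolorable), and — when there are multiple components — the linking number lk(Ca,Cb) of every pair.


V(q) = q^-8 - 2q^-7 + q^-6 - 2q^-5 + 2q^-4 + q^-2
bracket: A^-10 + 2A^-2 - 2A^2 + A^6 - 2A^10 + A^14, w = -6
1 component, writhe -6, over 8 crossings
det 9, colorings 27 of 3^8 — tricolorable
observation: the span of V is 6, forcing >= 6 crossings in any diagram


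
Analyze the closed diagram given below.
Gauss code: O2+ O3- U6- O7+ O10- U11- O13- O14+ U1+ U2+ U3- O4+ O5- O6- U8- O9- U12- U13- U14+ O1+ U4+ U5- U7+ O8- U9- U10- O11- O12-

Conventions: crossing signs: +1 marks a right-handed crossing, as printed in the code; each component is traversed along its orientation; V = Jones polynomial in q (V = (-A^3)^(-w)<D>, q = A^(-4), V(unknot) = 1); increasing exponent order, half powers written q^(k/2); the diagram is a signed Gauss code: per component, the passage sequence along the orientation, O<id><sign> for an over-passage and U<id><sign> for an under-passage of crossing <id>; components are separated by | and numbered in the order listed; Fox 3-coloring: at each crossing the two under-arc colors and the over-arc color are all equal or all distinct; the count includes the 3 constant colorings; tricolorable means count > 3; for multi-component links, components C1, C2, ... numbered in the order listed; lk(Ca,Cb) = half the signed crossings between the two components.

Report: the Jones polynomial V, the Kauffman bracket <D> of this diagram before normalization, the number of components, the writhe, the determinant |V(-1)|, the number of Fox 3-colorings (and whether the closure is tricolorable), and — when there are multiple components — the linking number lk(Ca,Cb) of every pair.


V = q^-7 - 2q^-6 + 2q^-5 - 3q^-4 + 3q^-3 - 2q^-2 + 2q^-1
<D> = 2A^-8 - 2A^-4 + 3 - 3A^4 + 2A^8 - 2A^12 + A^16 (w = -4)
1 component over 14 crossings, w = -4
9 Fox colorings among 3^14, |V(-1)| = 15: tricolorable
why: the span of V is 6, forcing >= 6 crossings in any diagram


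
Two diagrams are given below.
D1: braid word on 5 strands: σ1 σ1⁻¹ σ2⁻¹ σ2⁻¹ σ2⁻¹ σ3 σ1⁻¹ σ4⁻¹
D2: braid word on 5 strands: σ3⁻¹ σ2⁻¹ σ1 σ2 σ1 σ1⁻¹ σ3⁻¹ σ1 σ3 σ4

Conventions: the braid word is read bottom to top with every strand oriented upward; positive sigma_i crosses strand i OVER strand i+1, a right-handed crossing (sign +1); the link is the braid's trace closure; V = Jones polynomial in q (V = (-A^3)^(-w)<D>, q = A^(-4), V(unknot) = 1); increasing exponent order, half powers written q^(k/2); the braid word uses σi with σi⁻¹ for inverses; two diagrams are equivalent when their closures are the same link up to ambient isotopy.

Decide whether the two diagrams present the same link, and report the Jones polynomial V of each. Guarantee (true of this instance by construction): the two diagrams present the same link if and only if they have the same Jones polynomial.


equivalent: no
D1 (bracket A^-8 + 1 - A^4; 8 crossings at w = -4): V = -q^-4 + q^-3 + q^-1
D2 (bracket A^6; 10 crossings at w = +2): V = 1
key observation: 2 values of V(q) split the 2 diagrams


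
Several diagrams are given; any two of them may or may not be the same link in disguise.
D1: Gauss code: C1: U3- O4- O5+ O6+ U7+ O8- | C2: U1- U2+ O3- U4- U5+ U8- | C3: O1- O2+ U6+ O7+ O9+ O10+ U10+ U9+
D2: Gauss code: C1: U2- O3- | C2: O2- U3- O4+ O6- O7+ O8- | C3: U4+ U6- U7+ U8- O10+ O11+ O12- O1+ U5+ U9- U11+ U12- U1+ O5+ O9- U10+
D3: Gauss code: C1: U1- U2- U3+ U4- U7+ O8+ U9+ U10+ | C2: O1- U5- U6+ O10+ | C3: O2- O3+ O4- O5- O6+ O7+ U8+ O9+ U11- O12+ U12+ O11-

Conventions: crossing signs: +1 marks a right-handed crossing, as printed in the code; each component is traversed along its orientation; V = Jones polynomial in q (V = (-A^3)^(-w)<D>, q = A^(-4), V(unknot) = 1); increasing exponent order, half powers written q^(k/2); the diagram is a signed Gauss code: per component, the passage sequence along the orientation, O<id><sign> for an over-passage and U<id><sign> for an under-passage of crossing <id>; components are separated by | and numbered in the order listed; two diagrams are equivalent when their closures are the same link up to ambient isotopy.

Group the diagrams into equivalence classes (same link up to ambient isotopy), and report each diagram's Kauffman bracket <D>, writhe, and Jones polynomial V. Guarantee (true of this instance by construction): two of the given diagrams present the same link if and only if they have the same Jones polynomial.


equivalence classes: {D1} | {D2} | {D3}
D1 (bracket A^-2 + 2A^6 + A^14; 10 crossings at w = +2): V = q^-2 + 2 + q^2
V(D2) = q^-3 + q^-2 + q^-1 + 1  [12 crossings, <D> = 1 + A^4 + A^8 + A^12, w = 0]
D3 (bracket A^-6 + A^-2 + A^2 + A^6; 12 crossings at w = +2): V = 1 + q + q^2 + q^3
key observation: 3 classes among 3 diagrams; unequal V(q) rules out equality


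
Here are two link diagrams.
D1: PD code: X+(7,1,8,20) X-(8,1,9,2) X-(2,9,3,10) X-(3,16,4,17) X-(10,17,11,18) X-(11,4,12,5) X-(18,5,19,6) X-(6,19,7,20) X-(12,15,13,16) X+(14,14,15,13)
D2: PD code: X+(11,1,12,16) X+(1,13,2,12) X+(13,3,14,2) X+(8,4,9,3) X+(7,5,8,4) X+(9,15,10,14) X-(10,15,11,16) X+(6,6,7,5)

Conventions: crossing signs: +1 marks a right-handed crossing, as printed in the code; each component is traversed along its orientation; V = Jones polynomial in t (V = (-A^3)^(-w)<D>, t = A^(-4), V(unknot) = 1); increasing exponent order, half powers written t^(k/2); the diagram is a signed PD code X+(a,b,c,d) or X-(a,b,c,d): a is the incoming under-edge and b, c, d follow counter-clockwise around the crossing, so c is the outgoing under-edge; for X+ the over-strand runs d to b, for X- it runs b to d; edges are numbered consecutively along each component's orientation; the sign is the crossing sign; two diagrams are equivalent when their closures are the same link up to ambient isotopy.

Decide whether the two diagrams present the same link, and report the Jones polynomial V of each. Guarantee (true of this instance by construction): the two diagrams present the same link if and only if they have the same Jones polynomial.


same link: no
V(D1) = -t^-7 + t^-6 - t^-5 + t^-4 + t^-2  [10 crossings, <D> = A^-10 + A^-2 - A^2 + A^6 - A^10, w = -6]
V(D2) = t + t^3 - t^4  (w +6, c 8, <D> = -A^2 + A^6 + A^14)
note: comparing 2 Jones polynomials yields 2 groups


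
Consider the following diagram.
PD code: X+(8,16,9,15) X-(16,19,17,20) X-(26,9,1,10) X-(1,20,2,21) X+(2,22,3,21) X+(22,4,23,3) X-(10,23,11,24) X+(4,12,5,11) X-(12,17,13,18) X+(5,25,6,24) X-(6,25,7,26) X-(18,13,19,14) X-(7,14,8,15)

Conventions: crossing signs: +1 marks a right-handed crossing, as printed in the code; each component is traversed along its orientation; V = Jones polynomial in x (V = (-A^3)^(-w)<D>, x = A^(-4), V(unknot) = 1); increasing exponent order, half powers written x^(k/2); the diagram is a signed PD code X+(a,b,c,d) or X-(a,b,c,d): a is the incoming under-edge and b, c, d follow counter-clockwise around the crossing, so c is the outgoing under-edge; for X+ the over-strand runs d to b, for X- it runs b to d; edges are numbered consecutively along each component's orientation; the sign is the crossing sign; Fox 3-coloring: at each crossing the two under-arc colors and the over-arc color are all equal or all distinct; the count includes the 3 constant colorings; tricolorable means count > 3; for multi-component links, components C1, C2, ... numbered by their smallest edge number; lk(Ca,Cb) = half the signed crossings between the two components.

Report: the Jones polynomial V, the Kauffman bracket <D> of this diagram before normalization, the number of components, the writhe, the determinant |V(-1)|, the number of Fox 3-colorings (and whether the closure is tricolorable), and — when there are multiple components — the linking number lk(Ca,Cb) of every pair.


Jones polynomial: V(x) = -x^-6 + 2x^-5 - 2x^-4 + 3x^-3 - 3x^-2 + 2x^-1 - 1 + x
<D> = -A^-13 + A^-9 - 2A^-5 + 3A^-1 - 3A^3 + 2A^7 - 2A^11 + A^15; writhe -3
components 1, writhe -3 (13 crossings)
3-colorings: 9 of 3^13, det 15 — tricolorable
note: the span of V is 7, forcing >= 7 crossings in any diagram


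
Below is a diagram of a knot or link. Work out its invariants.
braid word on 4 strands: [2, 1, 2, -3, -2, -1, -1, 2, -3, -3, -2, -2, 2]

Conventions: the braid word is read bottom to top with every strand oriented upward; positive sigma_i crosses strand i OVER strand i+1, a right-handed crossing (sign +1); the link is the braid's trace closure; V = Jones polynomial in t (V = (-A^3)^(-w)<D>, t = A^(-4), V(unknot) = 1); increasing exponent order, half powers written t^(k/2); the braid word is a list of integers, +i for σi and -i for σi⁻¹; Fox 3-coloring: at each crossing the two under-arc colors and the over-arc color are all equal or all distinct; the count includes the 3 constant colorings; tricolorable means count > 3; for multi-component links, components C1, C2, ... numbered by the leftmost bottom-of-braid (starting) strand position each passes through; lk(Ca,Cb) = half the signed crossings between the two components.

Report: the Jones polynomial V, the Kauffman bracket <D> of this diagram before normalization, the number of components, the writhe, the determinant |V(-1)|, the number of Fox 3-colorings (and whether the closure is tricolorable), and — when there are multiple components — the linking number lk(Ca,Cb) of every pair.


V = -t^-6 + t^-5 - t^-4 + 2t^-3 - t^-2 + t^-1
<D> = -A^-5 + A^-1 - 2A^3 + A^7 - A^11 + A^15 (w = -3)
1 component over 13 crossings, w = -3
3 Fox colorings among 3^13, |V(-1)| = 7: not tricolorable
why: free reduction leaves σ2 σ1 σ2 σ3⁻¹ σ2⁻¹ σ1⁻¹ σ1⁻¹ σ2 σ3⁻¹ σ3⁻¹ σ2⁻¹ of the original 13 letters


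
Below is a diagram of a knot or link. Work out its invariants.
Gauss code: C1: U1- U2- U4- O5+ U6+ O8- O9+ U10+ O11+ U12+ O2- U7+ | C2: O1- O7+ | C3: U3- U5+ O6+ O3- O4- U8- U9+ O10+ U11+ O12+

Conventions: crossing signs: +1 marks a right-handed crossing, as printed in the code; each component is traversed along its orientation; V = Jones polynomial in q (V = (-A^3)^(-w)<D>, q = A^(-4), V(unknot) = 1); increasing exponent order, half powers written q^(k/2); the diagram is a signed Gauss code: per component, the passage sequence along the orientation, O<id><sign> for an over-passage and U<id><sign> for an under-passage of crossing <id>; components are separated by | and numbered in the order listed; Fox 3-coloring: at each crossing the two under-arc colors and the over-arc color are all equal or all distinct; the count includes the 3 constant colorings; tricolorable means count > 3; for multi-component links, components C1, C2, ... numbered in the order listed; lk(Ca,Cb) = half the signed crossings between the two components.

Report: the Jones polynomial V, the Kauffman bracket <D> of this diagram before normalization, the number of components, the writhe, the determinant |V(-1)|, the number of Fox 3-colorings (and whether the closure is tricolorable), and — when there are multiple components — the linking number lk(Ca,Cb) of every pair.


V(q) = q + q^2 + q^3 + q^6
bracket: A^-18 + A^-6 + A^-2 + A^2, w = +2
3 components, writhe +2, over 12 crossings
lk(C1,C2) = 0
linking number lk(C1,C3) = +2
lk(C2,C3): 0
det 0, colorings 9 of 3^13 — tricolorable
observation: span 5 respects span(V) <= c + mu - 1 = 14 for this 3-component diagram


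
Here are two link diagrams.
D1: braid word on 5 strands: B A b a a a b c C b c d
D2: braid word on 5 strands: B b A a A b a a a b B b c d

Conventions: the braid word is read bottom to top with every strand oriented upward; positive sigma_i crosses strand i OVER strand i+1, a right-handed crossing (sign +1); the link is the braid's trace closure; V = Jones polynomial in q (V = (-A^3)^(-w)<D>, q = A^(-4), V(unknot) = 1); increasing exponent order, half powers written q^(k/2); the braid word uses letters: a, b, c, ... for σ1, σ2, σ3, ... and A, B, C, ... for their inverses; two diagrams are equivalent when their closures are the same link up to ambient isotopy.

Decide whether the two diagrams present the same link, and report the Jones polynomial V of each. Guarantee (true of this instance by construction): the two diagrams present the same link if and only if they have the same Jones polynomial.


equivalent: yes
V(D1) = q - q^2 + 2q^3 - q^4 + q^5 - q^6  (w +6, c 12, <D> = -A^-6 + A^-2 - A^2 + 2A^6 - A^10 + A^14)
V(D2) = q - q^2 + 2q^3 - q^4 + q^5 - q^6  (w +6, c 14, <D> = -A^-6 + A^-2 - A^2 + 2A^6 - A^10 + A^14)
why: Markov moves rewrite D1 (12 crossings) into D2 (14)


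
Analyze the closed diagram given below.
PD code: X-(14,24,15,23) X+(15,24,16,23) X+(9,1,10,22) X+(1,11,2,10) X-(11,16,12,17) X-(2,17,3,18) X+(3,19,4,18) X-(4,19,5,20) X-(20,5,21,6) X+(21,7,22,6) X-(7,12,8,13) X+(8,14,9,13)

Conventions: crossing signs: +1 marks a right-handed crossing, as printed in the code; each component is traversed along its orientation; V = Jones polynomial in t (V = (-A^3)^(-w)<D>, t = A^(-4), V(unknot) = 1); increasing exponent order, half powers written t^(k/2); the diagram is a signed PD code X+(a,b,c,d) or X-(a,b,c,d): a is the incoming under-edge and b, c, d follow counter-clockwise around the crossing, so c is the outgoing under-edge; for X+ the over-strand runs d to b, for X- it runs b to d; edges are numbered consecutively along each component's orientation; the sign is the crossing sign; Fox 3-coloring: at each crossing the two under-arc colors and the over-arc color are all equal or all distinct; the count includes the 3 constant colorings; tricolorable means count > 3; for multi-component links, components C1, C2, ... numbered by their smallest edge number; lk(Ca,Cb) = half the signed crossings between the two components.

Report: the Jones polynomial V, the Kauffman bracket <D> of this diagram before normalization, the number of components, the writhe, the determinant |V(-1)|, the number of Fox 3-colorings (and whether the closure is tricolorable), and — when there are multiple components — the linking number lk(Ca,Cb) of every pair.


V = -t^(-1/2) - t^(1/2)
<D> = -A^-2 - A^2 (w = 0)
2 components over 12 crossings, w = 0
lk(C1,C2): 0
9 Fox colorings among 3^13, |V(-1)| = 0: tricolorable
why: V is palindromic (span 1, det 0): t -> 1/t fixes it; necessary, not sufficient, for amphichirality


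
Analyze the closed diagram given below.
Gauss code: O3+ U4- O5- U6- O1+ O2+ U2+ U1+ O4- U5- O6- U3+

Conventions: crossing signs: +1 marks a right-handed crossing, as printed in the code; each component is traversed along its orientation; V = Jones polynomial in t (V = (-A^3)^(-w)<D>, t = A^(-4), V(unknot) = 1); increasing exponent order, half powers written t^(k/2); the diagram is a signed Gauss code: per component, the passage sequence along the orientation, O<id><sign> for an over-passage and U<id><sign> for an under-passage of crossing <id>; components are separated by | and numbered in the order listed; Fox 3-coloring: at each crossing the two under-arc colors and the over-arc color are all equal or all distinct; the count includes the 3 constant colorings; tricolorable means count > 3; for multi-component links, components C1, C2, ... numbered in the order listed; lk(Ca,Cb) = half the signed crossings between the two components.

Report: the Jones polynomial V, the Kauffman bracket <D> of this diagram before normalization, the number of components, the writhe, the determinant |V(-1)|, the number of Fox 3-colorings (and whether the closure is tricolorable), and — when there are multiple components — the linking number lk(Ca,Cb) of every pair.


Jones polynomial: V(t) = -t^-4 + t^-3 + t^-1
<D> = A^4 + A^12 - A^16; writhe 0
components 1, writhe 0 (6 crossings)
3-colorings: 9 of 3^6, det 3 — tricolorable
note: w = 0 (over 6 crossings) is diagram-only; (-A^3)^(0) removes it from V


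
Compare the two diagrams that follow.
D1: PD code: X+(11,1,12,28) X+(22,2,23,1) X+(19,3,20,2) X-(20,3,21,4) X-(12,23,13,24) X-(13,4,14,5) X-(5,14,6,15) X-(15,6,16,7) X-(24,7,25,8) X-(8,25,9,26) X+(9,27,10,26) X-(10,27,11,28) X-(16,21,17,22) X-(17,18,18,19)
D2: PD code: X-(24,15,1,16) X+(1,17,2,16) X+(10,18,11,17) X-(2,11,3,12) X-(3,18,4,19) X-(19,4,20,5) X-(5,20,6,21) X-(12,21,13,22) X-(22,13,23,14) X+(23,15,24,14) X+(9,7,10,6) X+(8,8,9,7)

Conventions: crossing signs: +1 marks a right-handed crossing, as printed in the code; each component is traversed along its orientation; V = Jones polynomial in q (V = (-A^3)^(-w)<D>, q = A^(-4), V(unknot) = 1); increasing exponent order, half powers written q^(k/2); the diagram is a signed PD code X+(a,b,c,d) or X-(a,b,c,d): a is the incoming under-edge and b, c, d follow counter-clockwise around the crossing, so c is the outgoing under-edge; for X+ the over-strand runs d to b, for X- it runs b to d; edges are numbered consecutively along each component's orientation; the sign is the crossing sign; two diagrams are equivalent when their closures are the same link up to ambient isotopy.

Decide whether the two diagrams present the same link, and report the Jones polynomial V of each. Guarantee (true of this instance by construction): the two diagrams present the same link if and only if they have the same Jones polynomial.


equivalent: yes
D1 (bracket A^-14 - A^-10 + 2A^-6 - A^-2 + A^2 - A^6; 14 crossings at w = -6): V = -q^-6 + q^-5 - q^-4 + 2q^-3 - q^-2 + q^-1
V(D2) = -q^-6 + q^-5 - q^-4 + 2q^-3 - q^-2 + q^-1  [12 crossings, <D> = A^-2 - A^2 + 2A^6 - A^10 + A^14 - A^18, w = -2]
observation: Reidemeister moves carry D1 (14 crossings) to D2 (12)


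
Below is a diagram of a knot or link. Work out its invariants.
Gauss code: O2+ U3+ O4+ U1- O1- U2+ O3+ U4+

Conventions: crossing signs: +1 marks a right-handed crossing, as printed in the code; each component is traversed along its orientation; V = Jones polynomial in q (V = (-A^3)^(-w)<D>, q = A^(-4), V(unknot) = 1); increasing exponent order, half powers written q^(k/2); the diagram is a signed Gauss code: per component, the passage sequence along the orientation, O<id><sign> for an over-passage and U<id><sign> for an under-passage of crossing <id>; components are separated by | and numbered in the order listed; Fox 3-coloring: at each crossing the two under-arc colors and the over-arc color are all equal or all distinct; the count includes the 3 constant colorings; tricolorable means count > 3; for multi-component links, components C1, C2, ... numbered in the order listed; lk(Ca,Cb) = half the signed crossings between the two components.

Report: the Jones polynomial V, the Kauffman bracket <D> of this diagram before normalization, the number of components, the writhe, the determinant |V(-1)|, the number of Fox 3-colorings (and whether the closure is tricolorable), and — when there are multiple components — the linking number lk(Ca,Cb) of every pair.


V = q + q^3 - q^4
<D> = -A^-10 + A^-6 + A^2 (w = +2)
1 component over 4 crossings, w = +2
9 Fox colorings among 3^4, |V(-1)| = 3: tricolorable
why: the span of V is 3, forcing >= 3 crossings in any diagram


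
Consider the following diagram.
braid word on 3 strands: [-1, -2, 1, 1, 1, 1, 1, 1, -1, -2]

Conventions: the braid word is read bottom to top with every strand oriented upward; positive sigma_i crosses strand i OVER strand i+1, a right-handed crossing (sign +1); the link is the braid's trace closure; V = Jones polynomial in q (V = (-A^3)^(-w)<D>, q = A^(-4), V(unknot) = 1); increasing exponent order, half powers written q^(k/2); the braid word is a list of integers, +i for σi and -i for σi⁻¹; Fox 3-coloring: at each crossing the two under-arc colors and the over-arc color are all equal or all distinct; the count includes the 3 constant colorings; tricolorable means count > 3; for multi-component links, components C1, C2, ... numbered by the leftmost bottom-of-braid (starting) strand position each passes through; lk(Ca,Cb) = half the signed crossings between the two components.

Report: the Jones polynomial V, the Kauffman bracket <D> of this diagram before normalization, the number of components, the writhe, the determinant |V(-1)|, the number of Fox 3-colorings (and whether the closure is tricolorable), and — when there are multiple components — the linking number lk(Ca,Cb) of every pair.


V = q + q^3 - q^4
<D> = -A^-10 + A^-6 + A^2 (w = +2)
1 component over 10 crossings, w = +2
9 Fox colorings among 3^10, |V(-1)| = 3: tricolorable
why: w = +2 (over 10 crossings) is diagram-only; (-A^3)^(-2) removes it from V


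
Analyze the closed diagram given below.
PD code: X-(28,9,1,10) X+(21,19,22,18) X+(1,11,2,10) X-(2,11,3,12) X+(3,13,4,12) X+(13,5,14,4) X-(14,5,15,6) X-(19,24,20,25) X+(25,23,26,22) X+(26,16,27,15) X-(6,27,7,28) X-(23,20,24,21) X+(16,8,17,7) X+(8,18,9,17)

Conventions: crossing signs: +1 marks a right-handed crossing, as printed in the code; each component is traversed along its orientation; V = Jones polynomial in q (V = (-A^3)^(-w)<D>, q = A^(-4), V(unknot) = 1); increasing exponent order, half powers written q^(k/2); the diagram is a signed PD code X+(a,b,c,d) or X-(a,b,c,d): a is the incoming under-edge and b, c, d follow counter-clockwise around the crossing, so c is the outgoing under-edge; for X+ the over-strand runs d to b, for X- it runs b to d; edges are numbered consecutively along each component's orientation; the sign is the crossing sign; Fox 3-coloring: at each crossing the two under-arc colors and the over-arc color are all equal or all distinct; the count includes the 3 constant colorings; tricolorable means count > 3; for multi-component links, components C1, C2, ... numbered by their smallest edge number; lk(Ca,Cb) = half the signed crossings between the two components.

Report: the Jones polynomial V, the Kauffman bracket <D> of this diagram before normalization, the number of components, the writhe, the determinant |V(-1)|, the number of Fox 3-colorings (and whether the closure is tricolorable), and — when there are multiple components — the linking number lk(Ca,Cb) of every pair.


Jones polynomial: V(q) = q^-1 - 1 + 2q - 3q^2 + 3q^3 - 2q^4 + 2q^5 - q^6
<D> = -A^-18 + 2A^-14 - 2A^-10 + 3A^-6 - 3A^-2 + 2A^2 - A^6 + A^10; writhe +2
components 1, writhe +2 (14 crossings)
3-colorings: 9 of 3^14, det 15 — tricolorable
note: w = +2 (over 14 crossings) is diagram-only; (-A^3)^(-2) removes it from V


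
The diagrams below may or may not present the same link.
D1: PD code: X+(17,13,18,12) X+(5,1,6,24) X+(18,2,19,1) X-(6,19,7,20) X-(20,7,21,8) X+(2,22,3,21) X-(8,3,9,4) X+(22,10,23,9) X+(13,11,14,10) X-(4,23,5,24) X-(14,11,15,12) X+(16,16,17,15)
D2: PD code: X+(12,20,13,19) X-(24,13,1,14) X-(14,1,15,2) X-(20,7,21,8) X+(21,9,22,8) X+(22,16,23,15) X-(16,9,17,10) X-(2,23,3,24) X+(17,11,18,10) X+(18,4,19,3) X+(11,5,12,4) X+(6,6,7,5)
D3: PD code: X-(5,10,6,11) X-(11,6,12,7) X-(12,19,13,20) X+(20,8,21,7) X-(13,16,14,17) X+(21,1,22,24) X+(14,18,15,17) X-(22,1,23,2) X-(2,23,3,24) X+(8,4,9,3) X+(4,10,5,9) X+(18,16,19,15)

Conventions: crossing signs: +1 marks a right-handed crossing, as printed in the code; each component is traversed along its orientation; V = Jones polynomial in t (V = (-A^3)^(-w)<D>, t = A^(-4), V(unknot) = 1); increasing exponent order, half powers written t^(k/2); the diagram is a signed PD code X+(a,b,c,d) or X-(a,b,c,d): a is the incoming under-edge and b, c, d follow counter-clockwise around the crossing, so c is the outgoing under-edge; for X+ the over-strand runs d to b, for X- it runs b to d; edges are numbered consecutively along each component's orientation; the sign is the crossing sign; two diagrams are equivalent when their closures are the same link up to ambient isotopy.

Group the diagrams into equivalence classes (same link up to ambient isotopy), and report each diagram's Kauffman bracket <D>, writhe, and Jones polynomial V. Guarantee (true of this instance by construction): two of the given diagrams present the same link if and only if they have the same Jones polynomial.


equivalence classes: {D1, D2} | {D3}
D1 (bracket -A^-6 + 2A^-2 - 2A^2 + 3A^6 - 2A^10 + 2A^14 - A^18; 12 crossings at w = +2): V = -t^-3 + 2t^-2 - 2t^-1 + 3 - 2t + 2t^2 - t^3
V(D2) = -t^-3 + 2t^-2 - 2t^-1 + 3 - 2t + 2t^2 - t^3  [12 crossings, <D> = -A^-6 + 2A^-2 - 2A^2 + 3A^6 - 2A^10 + 2A^14 - A^18, w = +2]
D3 (bracket 1; 12 crossings at w = 0): V = 1
key observation: 2 classes among 3 diagrams; unequal V(t) rules out equality


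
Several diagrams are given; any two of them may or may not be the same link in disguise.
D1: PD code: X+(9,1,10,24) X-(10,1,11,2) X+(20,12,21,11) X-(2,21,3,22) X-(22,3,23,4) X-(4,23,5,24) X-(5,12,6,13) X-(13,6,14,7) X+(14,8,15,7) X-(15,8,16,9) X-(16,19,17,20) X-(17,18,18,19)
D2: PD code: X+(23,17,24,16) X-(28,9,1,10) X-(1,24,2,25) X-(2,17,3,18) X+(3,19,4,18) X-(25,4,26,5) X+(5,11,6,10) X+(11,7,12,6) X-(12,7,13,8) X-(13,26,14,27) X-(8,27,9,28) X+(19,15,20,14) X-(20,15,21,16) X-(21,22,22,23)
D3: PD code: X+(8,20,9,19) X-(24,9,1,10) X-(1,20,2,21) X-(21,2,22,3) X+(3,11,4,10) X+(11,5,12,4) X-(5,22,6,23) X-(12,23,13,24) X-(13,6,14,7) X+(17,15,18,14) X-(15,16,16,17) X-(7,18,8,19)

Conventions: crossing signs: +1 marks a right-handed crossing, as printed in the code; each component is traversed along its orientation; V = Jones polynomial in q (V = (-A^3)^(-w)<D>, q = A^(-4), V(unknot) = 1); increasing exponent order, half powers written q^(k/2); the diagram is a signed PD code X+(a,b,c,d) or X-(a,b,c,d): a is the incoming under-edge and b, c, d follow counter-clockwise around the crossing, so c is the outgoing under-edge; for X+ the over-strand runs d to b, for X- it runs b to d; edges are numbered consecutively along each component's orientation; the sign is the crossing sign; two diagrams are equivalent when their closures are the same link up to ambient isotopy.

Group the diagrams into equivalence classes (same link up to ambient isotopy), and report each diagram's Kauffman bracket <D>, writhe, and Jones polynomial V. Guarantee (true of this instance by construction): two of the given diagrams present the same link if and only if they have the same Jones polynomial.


equivalence classes: {D1} | {D2, D3}
D1 (bracket A^-14 + A^-6 - A^-2; 12 crossings at w = -6): V = -q^-4 + q^-3 + q^-1
D2 (bracket A^-8 - A^-4 + 2 - A^4 + A^8 - A^12; 14 crossings at w = -4): V = -q^-6 + q^-5 - q^-4 + 2q^-3 - q^-2 + q^-1
V(D3) = -q^-6 + q^-5 - q^-4 + 2q^-3 - q^-2 + q^-1  (w -4, c 12, <D> = A^-8 - A^-4 + 2 - A^4 + A^8 - A^12)
observation: V(q) takes 2 values over 3 diagrams, fixing the grouping


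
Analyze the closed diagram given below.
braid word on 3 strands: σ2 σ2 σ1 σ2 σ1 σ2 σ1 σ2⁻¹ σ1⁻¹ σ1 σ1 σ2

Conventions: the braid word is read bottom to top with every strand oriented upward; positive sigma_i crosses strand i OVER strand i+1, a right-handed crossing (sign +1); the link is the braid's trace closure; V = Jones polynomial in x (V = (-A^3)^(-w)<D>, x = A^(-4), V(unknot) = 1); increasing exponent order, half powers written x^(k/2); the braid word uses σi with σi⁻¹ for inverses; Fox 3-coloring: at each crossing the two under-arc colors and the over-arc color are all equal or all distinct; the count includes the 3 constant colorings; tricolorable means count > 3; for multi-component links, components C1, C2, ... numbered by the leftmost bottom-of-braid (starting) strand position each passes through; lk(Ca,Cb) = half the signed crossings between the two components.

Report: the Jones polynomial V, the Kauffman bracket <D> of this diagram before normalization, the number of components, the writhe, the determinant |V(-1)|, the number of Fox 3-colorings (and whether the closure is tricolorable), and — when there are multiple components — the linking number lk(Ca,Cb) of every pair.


V(x) = x^3 + x^5 - x^8
bracket: -A^-8 + A^4 + A^12, w = +8
1 component, writhe +8, over 12 crossings
det 3, colorings 9 of 3^12 — tricolorable
observation: the word shrinks to σ2 σ2 σ1 σ2 σ1 σ2 σ1 σ2⁻¹ σ1 σ2 after cancelling


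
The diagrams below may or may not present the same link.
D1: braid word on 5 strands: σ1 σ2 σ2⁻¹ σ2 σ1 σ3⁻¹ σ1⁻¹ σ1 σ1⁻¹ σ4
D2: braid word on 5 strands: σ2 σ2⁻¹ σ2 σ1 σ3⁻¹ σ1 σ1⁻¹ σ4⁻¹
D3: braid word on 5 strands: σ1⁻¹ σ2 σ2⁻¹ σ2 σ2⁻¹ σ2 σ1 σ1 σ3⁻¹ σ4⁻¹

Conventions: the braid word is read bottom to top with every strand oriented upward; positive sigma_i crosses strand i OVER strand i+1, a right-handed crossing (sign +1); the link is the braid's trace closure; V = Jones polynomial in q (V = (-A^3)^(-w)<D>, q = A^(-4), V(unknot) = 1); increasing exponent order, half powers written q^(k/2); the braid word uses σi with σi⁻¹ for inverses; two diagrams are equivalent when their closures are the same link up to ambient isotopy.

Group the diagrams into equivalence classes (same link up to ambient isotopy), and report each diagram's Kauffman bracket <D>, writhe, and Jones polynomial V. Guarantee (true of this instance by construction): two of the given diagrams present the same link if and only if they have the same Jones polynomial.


classes: {D1, D2, D3}
V(D1) = 1  [10 crossings, <D> = A^6, w = +2]
D2 (bracket 1; 8 crossings at w = 0): V = 1
D3 (bracket 1; 10 crossings at w = 0): V = 1
note: one V(q) for all 3 diagrams — one class (guaranteed)


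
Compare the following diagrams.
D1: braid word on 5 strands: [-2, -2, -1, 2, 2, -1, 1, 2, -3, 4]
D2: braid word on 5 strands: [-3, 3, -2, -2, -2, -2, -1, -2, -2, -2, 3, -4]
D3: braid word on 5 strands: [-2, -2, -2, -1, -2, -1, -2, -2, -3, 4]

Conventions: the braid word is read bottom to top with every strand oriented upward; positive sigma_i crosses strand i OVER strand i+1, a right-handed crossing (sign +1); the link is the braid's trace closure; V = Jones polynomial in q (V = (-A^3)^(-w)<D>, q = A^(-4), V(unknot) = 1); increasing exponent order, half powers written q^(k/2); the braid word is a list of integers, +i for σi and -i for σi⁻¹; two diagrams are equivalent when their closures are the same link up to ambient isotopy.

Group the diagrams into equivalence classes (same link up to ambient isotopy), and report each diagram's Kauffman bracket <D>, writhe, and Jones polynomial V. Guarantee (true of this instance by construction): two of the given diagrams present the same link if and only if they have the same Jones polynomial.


equivalence classes: {D1} | {D2, D3}
D1 (bracket 1; 10 crossings at w = 0): V = 1
V(D2) = -q^-10 + q^-9 - q^-8 + q^-7 - q^-6 + q^-5 + q^-3  (w -8, c 12, <D> = A^-12 + A^-4 - 1 + A^4 - A^8 + A^12 - A^16)
V(D3) = -q^-10 + q^-9 - q^-8 + q^-7 - q^-6 + q^-5 + q^-3  [10 crossings, <D> = A^-12 + A^-4 - 1 + A^4 - A^8 + A^12 - A^16, w = -8]
key observation: V(q) takes 2 values over 3 diagrams, fixing the grouping


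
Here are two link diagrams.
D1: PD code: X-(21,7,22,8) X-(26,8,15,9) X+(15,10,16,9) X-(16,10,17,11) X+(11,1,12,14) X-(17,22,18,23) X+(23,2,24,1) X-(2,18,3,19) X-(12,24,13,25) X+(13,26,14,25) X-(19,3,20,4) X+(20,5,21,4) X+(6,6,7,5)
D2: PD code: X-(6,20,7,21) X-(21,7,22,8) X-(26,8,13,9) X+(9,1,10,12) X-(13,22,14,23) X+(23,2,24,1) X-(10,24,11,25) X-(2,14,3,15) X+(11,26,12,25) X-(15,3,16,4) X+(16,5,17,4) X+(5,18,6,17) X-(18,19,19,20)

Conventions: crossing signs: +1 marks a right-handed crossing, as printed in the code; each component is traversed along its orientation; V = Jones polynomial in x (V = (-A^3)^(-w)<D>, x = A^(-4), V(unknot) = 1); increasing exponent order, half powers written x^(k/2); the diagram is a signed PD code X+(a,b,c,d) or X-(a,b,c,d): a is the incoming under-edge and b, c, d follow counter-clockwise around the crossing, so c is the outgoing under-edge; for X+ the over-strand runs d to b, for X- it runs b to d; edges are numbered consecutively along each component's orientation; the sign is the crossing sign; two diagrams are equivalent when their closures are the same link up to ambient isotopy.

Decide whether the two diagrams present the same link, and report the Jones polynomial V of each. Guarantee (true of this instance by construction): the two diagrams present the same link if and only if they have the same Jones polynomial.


same link: yes
V(D1) = -x^(-5/2) - x^(-1/2)  [13 crossings, <D> = A^-1 + A^7, w = -1]
V(D2) = -x^(-5/2) - x^(-1/2)  (w -3, c 13, <D> = A^-7 + A)
note: from 13 to 13 crossings by R-moves: one link, two diagrams


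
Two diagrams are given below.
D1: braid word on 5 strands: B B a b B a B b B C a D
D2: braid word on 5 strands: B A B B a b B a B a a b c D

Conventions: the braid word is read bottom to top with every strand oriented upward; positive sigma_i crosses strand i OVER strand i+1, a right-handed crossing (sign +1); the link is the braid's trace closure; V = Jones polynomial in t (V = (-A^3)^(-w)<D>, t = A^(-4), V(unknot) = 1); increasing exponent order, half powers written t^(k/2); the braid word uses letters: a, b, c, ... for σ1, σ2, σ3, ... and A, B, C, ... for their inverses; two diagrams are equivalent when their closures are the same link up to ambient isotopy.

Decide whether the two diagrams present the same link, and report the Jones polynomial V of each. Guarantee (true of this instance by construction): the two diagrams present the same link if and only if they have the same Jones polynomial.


equivalent: yes
V(D1) = -t^-3 + 2t^-2 - 2t^-1 + 3 - 2t + 2t^2 - t^3  (w -2, c 12, <D> = -A^-18 + 2A^-14 - 2A^-10 + 3A^-6 - 2A^-2 + 2A^2 - A^6)
V(D2) = -t^-3 + 2t^-2 - 2t^-1 + 3 - 2t + 2t^2 - t^3  (w 0, c 14, <D> = -A^-12 + 2A^-8 - 2A^-4 + 3 - 2A^4 + 2A^8 - A^12)
why: from 12 to 14 crossings by R-moves: one link, two diagrams


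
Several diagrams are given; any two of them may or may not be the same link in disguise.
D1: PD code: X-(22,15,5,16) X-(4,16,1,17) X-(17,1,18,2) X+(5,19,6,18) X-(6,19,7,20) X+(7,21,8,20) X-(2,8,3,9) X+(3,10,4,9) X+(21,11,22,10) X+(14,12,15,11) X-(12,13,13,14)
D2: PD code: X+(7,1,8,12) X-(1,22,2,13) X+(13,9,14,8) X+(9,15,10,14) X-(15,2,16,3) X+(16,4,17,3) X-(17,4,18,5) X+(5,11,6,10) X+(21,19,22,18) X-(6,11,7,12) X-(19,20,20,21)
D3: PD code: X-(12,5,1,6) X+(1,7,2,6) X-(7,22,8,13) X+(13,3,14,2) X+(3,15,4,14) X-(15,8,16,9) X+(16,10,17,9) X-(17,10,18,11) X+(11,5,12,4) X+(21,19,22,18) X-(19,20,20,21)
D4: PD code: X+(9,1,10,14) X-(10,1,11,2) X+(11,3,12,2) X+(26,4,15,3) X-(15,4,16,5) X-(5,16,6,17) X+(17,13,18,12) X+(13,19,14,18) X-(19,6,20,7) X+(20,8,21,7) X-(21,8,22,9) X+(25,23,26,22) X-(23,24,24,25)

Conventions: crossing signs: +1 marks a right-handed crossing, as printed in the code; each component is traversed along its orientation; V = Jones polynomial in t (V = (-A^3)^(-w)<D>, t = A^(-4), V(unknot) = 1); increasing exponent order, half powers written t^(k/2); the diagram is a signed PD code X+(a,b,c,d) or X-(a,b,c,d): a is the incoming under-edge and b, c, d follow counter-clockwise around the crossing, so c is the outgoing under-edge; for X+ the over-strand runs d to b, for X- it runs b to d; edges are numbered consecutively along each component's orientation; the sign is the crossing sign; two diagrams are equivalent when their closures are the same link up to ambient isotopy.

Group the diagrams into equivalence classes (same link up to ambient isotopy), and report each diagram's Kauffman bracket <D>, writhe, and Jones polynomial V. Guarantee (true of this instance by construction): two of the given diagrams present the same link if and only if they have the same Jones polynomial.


classes: {D1} | {D2, D3, D4}
V(D1) = -t^(-5/2) - t^(-1/2)  [11 crossings, <D> = A^-1 + A^7, w = -1]
V(D2) = -t^(-3/2) + t^(-1/2) - 2t^(1/2) + t^(3/2) - 2t^(5/2) + t^(7/2)  (w +1, c 11, <D> = -A^-11 + 2A^-7 - A^-3 + 2A - A^5 + A^9)
D3 (bracket -A^-11 + 2A^-7 - A^-3 + 2A - A^5 + A^9; 11 crossings at w = +1): V = -t^(-3/2) + t^(-1/2) - 2t^(1/2) + t^(3/2) - 2t^(5/2) + t^(7/2)
V(D4) = -t^(-3/2) + t^(-1/2) - 2t^(1/2) + t^(3/2) - 2t^(5/2) + t^(7/2)  (w +1, c 13, <D> = -A^-11 + 2A^-7 - A^-3 + 2A - A^5 + A^9)
note: comparing 4 Jones polynomials yields 2 groups
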